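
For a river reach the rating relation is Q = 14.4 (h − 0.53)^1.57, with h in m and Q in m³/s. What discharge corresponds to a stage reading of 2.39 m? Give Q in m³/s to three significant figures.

Q = 14.4 × (2.39 − 0.53)^1.57 = 14.4 × 1.86^1.57 = 38.15 m³/s

38.2 m³/s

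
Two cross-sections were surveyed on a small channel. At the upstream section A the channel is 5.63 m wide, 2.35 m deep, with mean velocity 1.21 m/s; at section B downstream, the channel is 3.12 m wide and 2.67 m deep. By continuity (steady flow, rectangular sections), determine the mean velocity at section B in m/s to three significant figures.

Q = A₁V₁ = (5.63×2.35) × 1.21 = 16.01 m³/s
A₂ = 3.12 × 2.67 = 8.330 m²
V₂ = Q/A₂ = 16.01/8.330 = 1.922 m/s

1.92 m/s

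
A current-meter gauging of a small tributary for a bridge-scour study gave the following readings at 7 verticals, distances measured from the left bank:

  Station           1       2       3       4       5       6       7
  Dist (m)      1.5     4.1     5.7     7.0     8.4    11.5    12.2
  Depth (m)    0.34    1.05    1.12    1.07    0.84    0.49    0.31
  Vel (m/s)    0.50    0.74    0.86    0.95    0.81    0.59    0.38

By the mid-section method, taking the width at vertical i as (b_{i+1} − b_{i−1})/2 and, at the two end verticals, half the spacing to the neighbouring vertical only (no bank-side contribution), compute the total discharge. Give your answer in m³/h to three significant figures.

24300 m³/h

w_1 = (4.1 − 1.5)/2 = 1.3 m; q_1 = 0.50 × 0.34 × 1.3 = 0.2210 m³/s
w_2 = (5.7 − 1.5)/2 = 2.1 m; q_2 = 0.74 × 1.05 × 2.1 = 1.632 m³/s
w_3 = (7.0 − 4.1)/2 = 1.45 m; q_3 = 0.86 × 1.12 × 1.45 = 1.397 m³/s
w_4 = (8.4 − 5.7)/2 = 1.35 m; q_4 = 0.95 × 1.07 × 1.35 = 1.372 m³/s
w_5 = (11.5 − 7.0)/2 = 2.25 m; q_5 = 0.81 × 0.84 × 2.25 = 1.531 m³/s
w_6 = (12.2 − 8.4)/2 = 1.9 m; q_6 = 0.59 × 0.49 × 1.9 = 0.5493 m³/s
w_7 = (12.2 − 11.5)/2 = 0.35 m; q_7 = 0.38 × 0.31 × 0.35 = 0.04123 m³/s
Q = Σ qᵢ = 6.743 m³/s
= 6.743 × 3600 = 24270 m³/h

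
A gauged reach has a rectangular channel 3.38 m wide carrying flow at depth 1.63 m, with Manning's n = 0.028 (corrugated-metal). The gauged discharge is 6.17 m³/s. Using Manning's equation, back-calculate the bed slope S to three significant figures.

A = b·y = 3.38 × 1.63 = 5.509 m²
P = b + 2y = 3.38 + 2×1.63 = 6.640 m
R = A/P = 5.509/6.640 = 0.8297 m
S = (Q·n / (1·A·R^(2/3)))² = (6.17×0.028 / (1×5.509×0.8830))² = 0.001261

0.00126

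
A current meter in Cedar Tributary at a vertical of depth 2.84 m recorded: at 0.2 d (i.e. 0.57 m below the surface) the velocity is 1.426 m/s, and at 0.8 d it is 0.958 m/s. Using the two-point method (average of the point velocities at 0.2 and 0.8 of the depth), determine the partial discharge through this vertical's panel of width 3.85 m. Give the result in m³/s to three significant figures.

13.0 m³/s

v̄ = (1.426 + 0.958) / 2 = 1.192 m/s
q = v̄ × d × w = 1.192 × 2.84 × 3.85 = 13.03 m³/s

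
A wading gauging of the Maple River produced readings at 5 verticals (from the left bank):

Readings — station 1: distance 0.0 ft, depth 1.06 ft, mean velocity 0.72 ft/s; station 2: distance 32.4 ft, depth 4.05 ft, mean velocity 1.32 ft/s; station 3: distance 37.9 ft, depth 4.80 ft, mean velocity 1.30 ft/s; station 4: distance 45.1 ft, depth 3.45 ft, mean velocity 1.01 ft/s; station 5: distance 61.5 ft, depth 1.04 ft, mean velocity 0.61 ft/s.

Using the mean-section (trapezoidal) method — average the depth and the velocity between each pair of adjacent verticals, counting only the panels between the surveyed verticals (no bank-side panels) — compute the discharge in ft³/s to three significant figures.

Panel 1-2: Δb = 32.4 ft, d̄ = (1.06+4.05)/2 = 2.555, v̄ = (0.72+1.32)/2 = 1.02 → q = 32.4×2.555×1.02 = 84.44 ft³/s
Panel 2-3: Δb = 5.5 ft, d̄ = (4.05+4.80)/2 = 4.425, v̄ = (1.32+1.30)/2 = 1.31 → q = 5.5×4.425×1.31 = 31.88 ft³/s
Panel 3-4: Δb = 7.2 ft, d̄ = (4.80+3.45)/2 = 4.125, v̄ = (1.30+1.01)/2 = 1.155 → q = 7.2×4.125×1.155 = 34.30 ft³/s
Panel 4-5: Δb = 16.4 ft, d̄ = (3.45+1.04)/2 = 2.245, v̄ = (1.01+0.61)/2 = 0.81 → q = 16.4×2.245×0.81 = 29.82 ft³/s
Q = Σ q = 180.4 ft³/s

180 ft³/s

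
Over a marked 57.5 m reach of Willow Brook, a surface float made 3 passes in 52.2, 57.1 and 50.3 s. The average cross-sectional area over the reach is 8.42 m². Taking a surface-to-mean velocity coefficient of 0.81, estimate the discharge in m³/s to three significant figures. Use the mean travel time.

7.37 m³/s

t̄ = (52.2 + 57.1 + 50.3) / 3 = 53.2 s
v_surface = L / t̄ = 57.5 / 53.2 = 1.081 m/s
v_mean = 0.81 × 1.081 = 0.8755 m/s
Q = A × v_mean = 8.42 × 0.8755 = 7.371 m³/s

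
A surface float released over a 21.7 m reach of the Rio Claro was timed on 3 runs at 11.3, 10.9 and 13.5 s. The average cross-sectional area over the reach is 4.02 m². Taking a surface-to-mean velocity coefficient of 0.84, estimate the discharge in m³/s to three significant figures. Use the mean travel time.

6.16 m³/s

t̄ = (11.3 + 10.9 + 13.5) / 3 = 11.9 s
v_surface = L / t̄ = 21.7 / 11.9 = 1.824 m/s
v_mean = 0.84 × 1.824 = 1.532 m/s
Q = A × v_mean = 4.02 × 1.532 = 6.158 m³/s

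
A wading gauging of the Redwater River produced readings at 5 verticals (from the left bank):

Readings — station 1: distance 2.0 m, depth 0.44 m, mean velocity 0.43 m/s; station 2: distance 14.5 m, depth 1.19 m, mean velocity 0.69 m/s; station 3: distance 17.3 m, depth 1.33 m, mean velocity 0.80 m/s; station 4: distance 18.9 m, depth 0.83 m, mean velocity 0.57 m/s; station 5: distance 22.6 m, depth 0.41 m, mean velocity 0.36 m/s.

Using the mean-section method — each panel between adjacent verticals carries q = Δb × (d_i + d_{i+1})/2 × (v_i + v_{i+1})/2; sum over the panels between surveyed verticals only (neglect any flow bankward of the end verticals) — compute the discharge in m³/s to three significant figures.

Panel 1-2: Δb = 12.5 m, d̄ = (0.44+1.19)/2 = 0.815, v̄ = (0.43+0.69)/2 = 0.56 → q = 12.5×0.815×0.56 = 5.705 m³/s
Panel 2-3: Δb = 2.8 m, d̄ = (1.19+1.33)/2 = 1.26, v̄ = (0.69+0.80)/2 = 0.745 → q = 2.8×1.26×0.745 = 2.628 m³/s
Panel 3-4: Δb = 1.6 m, d̄ = (1.33+0.83)/2 = 1.08, v̄ = (0.80+0.57)/2 = 0.685 → q = 1.6×1.08×0.685 = 1.184 m³/s
Panel 4-5: Δb = 3.7 m, d̄ = (0.83+0.41)/2 = 0.62, v̄ = (0.57+0.36)/2 = 0.465 → q = 3.7×0.62×0.465 = 1.067 m³/s
Q = Σ q = 10.58 m³/s

10.6 m³/s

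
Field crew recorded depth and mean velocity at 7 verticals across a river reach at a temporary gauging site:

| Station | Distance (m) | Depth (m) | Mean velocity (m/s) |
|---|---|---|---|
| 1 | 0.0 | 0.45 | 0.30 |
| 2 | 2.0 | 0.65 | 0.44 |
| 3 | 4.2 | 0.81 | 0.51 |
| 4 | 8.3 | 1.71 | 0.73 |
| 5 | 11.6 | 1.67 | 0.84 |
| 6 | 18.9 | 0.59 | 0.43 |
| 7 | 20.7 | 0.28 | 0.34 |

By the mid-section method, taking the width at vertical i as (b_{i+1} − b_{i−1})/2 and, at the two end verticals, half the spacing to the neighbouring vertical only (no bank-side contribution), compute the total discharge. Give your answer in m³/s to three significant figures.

15.3 m³/s

w_1 = (2.0 − 0.0)/2 = 1 m; q_1 = 0.30 × 0.45 × 1 = 0.1350 m³/s
w_2 = (4.2 − 0.0)/2 = 2.1 m; q_2 = 0.44 × 0.65 × 2.1 = 0.6006 m³/s
w_3 = (8.3 − 2.0)/2 = 3.15 m; q_3 = 0.51 × 0.81 × 3.15 = 1.301 m³/s
w_4 = (11.6 − 4.2)/2 = 3.7 m; q_4 = 0.73 × 1.71 × 3.7 = 4.619 m³/s
w_5 = (18.9 − 8.3)/2 = 5.3 m; q_5 = 0.84 × 1.67 × 5.3 = 7.435 m³/s
w_6 = (20.7 − 11.6)/2 = 4.55 m; q_6 = 0.43 × 0.59 × 4.55 = 1.154 m³/s
w_7 = (20.7 − 18.9)/2 = 0.9 m; q_7 = 0.34 × 0.28 × 0.9 = 0.08568 m³/s
Q = Σ qᵢ = 15.33 m³/s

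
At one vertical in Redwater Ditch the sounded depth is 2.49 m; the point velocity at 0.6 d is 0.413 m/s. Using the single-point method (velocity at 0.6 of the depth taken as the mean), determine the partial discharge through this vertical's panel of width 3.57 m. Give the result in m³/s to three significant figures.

3.67 m³/s

v̄ = v₀.₆ = 0.413 m/s
q = v̄ × d × w = 0.4130 × 2.49 × 3.57 = 3.671 m³/s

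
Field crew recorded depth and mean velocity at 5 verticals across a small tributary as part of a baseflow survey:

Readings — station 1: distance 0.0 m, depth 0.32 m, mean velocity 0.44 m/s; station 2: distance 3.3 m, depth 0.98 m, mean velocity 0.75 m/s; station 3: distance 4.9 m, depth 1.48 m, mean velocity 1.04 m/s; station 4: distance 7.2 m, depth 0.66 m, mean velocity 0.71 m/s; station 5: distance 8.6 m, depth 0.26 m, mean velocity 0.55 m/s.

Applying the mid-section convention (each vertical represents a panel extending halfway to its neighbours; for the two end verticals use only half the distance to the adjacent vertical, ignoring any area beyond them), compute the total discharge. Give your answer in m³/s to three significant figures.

w_1 = (3.3 − 0.0)/2 = 1.65 m; q_1 = 0.44 × 0.32 × 1.65 = 0.2323 m³/s
w_2 = (4.9 − 0.0)/2 = 2.45 m; q_2 = 0.75 × 0.98 × 2.45 = 1.801 m³/s
w_3 = (7.2 − 3.3)/2 = 1.95 m; q_3 = 1.04 × 1.48 × 1.95 = 3.001 m³/s
w_4 = (8.6 − 4.9)/2 = 1.85 m; q_4 = 0.71 × 0.66 × 1.85 = 0.8669 m³/s
w_5 = (8.6 − 7.2)/2 = 0.7 m; q_5 = 0.55 × 0.26 × 0.7 = 0.1001 m³/s
Q = Σ qᵢ = 6.002 m³/s

6.00 m³/s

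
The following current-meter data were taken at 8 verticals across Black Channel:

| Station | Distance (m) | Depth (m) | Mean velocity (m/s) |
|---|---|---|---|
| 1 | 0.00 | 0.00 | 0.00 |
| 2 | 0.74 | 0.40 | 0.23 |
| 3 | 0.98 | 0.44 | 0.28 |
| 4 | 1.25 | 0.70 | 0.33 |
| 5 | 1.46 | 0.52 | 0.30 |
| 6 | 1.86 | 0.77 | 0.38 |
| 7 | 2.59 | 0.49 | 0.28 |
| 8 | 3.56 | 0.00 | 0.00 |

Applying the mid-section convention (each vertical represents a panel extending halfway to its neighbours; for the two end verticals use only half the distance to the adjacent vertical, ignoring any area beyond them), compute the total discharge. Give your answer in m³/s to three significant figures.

w_2 = (0.98 − 0.00)/2 = 0.49 m; q_2 = 0.23 × 0.40 × 0.49 = 0.04508 m³/s
w_3 = (1.25 − 0.74)/2 = 0.255 m; q_3 = 0.28 × 0.44 × 0.255 = 0.03142 m³/s
w_4 = (1.46 − 0.98)/2 = 0.24 m; q_4 = 0.33 × 0.70 × 0.24 = 0.05544 m³/s
w_5 = (1.86 − 1.25)/2 = 0.305 m; q_5 = 0.30 × 0.52 × 0.305 = 0.04758 m³/s
w_6 = (2.59 − 1.46)/2 = 0.565 m; q_6 = 0.38 × 0.77 × 0.565 = 0.1653 m³/s
w_7 = (3.56 − 1.86)/2 = 0.85 m; q_7 = 0.28 × 0.49 × 0.85 = 0.1166 m³/s
Stations 1, 8 contribute zero (depth or velocity is 0).
Q = Σ qᵢ = 0.4615 m³/s

0.461 m³/s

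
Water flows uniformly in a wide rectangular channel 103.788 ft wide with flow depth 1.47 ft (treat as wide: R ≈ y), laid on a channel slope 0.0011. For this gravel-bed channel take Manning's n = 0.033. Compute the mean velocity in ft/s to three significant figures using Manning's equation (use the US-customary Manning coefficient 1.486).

1.93 ft/s

A = b·y = 103.788 × 1.47 = 152.6 ft²
Wide channel: R ≈ y = 1.47 ft
Q = (1.486/n)·A·R^(2/3)·S^(1/2) = (1.486/0.033) × 152.6 × 1.470^(2/3) × 0.0011^(1/2) = 294.6 ft³/s
V = Q/A = 294.6/152.6 = 1.931 ft/s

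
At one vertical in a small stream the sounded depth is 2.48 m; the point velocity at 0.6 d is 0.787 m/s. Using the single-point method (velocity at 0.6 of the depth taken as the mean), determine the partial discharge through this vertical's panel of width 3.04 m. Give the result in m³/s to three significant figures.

5.93 m³/s

v̄ = v₀.₆ = 0.787 m/s
q = v̄ × d × w = 0.7870 × 2.48 × 3.04 = 5.933 m³/s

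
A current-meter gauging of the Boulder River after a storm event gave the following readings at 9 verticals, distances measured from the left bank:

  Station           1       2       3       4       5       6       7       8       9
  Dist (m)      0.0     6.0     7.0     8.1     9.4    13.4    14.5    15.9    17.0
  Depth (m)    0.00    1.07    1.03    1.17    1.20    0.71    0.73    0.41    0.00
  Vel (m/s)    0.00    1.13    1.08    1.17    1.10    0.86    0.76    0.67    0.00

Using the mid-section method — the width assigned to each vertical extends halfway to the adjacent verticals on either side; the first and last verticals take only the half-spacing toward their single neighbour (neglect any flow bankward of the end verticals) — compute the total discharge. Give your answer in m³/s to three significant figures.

13.1 m³/s

w_2 = (7.0 − 0.0)/2 = 3.5 m; q_2 = 1.13 × 1.07 × 3.5 = 4.232 m³/s
w_3 = (8.1 − 6.0)/2 = 1.05 m; q_3 = 1.08 × 1.03 × 1.05 = 1.168 m³/s
w_4 = (9.4 − 7.0)/2 = 1.2 m; q_4 = 1.17 × 1.17 × 1.2 = 1.643 m³/s
w_5 = (13.4 − 8.1)/2 = 2.65 m; q_5 = 1.10 × 1.20 × 2.65 = 3.498 m³/s
w_6 = (14.5 − 9.4)/2 = 2.55 m; q_6 = 0.86 × 0.71 × 2.55 = 1.557 m³/s
w_7 = (15.9 − 13.4)/2 = 1.25 m; q_7 = 0.76 × 0.73 × 1.25 = 0.6935 m³/s
w_8 = (17.0 − 14.5)/2 = 1.25 m; q_8 = 0.67 × 0.41 × 1.25 = 0.3434 m³/s
Stations 1, 9 contribute zero (depth or velocity is 0).
Q = Σ qᵢ = 13.13 m³/s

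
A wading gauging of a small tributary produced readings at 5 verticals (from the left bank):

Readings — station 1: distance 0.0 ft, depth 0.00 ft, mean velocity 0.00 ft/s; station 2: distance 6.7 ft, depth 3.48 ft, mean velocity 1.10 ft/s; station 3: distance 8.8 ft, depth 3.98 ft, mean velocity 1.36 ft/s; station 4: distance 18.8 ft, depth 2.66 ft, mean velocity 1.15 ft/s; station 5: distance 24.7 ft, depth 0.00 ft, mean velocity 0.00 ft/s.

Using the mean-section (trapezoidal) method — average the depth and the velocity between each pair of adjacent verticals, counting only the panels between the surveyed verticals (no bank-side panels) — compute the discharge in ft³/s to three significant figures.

Panel 1-2: Δb = 6.7 ft, d̄ = (0.00+3.48)/2 = 1.74, v̄ = (0.00+1.10)/2 = 0.55 → q = 6.7×1.74×0.55 = 6.412 ft³/s
Panel 2-3: Δb = 2.1 ft, d̄ = (3.48+3.98)/2 = 3.73, v̄ = (1.10+1.36)/2 = 1.23 → q = 2.1×3.73×1.23 = 9.635 ft³/s
Panel 3-4: Δb = 10 ft, d̄ = (3.98+2.66)/2 = 3.32, v̄ = (1.36+1.15)/2 = 1.255 → q = 10×3.32×1.255 = 41.67 ft³/s
Panel 4-5: Δb = 5.9 ft, d̄ = (2.66+0.00)/2 = 1.33, v̄ = (1.15+0.00)/2 = 0.575 → q = 5.9×1.33×0.575 = 4.512 ft³/s
Q = Σ q = 62.22 ft³/s

62.2 ft³/s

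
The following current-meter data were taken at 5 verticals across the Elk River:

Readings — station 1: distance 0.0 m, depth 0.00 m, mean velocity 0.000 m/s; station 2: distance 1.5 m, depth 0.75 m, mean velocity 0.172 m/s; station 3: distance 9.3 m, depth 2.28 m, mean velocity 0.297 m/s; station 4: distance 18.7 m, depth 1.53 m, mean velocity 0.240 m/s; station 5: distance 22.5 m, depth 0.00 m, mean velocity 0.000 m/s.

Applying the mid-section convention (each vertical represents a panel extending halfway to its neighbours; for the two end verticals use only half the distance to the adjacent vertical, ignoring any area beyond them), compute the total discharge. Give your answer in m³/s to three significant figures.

8.85 m³/s

w_2 = (9.3 − 0.0)/2 = 4.65 m; q_2 = 0.172 × 0.75 × 4.65 = 0.5999 m³/s
w_3 = (18.7 − 1.5)/2 = 8.6 m; q_3 = 0.297 × 2.28 × 8.6 = 5.824 m³/s
w_4 = (22.5 − 9.3)/2 = 6.6 m; q_4 = 0.240 × 1.53 × 6.6 = 2.424 m³/s
Stations 1, 5 contribute zero (depth or velocity is 0).
Q = Σ qᵢ = 8.847 m³/s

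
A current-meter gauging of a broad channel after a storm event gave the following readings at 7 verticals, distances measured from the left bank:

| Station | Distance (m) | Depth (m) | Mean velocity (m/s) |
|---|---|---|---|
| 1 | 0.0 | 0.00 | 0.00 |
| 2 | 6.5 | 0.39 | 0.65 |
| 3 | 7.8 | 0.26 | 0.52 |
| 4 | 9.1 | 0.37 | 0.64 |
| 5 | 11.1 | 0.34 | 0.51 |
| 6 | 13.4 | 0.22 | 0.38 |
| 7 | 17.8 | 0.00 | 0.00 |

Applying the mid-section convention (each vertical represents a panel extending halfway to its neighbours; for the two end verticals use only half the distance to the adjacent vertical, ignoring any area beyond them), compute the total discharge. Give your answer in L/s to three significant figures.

2210 L/s

w_2 = (7.8 − 0.0)/2 = 3.9 m; q_2 = 0.65 × 0.39 × 3.9 = 0.9887 m³/s
w_3 = (9.1 − 6.5)/2 = 1.3 m; q_3 = 0.52 × 0.26 × 1.3 = 0.1758 m³/s
w_4 = (11.1 − 7.8)/2 = 1.65 m; q_4 = 0.64 × 0.37 × 1.65 = 0.3907 m³/s
w_5 = (13.4 − 9.1)/2 = 2.15 m; q_5 = 0.51 × 0.34 × 2.15 = 0.3728 m³/s
w_6 = (17.8 − 11.1)/2 = 3.35 m; q_6 = 0.38 × 0.22 × 3.35 = 0.2801 m³/s
Stations 1, 7 contribute zero (depth or velocity is 0).
Q = Σ qᵢ = 2.208 m³/s
= 2.208 × 1000 = 2208 L/s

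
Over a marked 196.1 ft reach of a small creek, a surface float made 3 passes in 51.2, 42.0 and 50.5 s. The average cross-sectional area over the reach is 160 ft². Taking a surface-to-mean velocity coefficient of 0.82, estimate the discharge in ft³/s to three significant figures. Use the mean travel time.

537 ft³/s

t̄ = (51.2 + 42.0 + 50.5) / 3 = 47.9 s
v_surface = L / t̄ = 196.1 / 47.9 = 4.094 ft/s
v_mean = 0.82 × 4.094 = 3.357 ft/s
Q = A × v_mean = 160 × 3.357 = 537.1 ft³/s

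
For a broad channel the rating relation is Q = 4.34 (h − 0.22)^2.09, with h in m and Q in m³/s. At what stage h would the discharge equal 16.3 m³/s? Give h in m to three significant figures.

2.10 m

h − h₀ = (Q/C)^(1/b) = (16.3/4.34)^(1/2.09) = 1.884 m
h = 0.22 + 1.884 = 2.104 m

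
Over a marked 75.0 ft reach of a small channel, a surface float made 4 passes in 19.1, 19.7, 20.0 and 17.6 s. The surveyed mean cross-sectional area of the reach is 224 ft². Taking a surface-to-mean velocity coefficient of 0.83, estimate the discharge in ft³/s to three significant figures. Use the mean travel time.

730 ft³/s

t̄ = (19.1 + 19.7 + 20.0 + 17.6) / 4 = 19.1 s
v_surface = L / t̄ = 75.0 / 19.1 = 3.927 ft/s
v_mean = 0.83 × 3.927 = 3.259 ft/s
Q = A × v_mean = 224 × 3.259 = 730.1 ft³/s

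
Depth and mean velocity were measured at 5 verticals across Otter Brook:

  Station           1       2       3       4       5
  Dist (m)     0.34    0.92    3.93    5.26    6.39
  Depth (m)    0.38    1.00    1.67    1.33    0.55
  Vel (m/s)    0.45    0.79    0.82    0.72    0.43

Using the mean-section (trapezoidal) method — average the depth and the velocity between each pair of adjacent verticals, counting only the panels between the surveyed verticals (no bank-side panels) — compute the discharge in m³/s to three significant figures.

Panel 1-2: Δb = 0.58 m, d̄ = (0.38+1.00)/2 = 0.69, v̄ = (0.45+0.79)/2 = 0.62 → q = 0.58×0.69×0.62 = 0.2481 m³/s
Panel 2-3: Δb = 3.01 m, d̄ = (1.00+1.67)/2 = 1.335, v̄ = (0.79+0.82)/2 = 0.805 → q = 3.01×1.335×0.805 = 3.235 m³/s
Panel 3-4: Δb = 1.33 m, d̄ = (1.67+1.33)/2 = 1.5, v̄ = (0.82+0.72)/2 = 0.77 → q = 1.33×1.5×0.77 = 1.536 m³/s
Panel 4-5: Δb = 1.13 m, d̄ = (1.33+0.55)/2 = 0.94, v̄ = (0.72+0.43)/2 = 0.575 → q = 1.13×0.94×0.575 = 0.6108 m³/s
Q = Σ q = 5.630 m³/s

5.63 m³/s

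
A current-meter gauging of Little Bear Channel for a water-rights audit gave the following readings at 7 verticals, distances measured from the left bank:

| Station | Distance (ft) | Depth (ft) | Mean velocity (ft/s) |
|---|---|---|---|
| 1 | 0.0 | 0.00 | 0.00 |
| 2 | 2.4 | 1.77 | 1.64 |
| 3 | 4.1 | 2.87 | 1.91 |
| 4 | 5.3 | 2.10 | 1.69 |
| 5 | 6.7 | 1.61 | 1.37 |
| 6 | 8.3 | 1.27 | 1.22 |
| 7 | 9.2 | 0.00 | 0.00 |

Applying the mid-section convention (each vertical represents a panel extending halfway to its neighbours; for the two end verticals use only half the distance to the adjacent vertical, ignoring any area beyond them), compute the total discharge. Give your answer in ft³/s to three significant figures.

23.8 ft³/s

w_2 = (4.1 − 0.0)/2 = 2.05 ft; q_2 = 1.64 × 1.77 × 2.05 = 5.951 ft³/s
w_3 = (5.3 − 2.4)/2 = 1.45 ft; q_3 = 1.91 × 2.87 × 1.45 = 7.948 ft³/s
w_4 = (6.7 − 4.1)/2 = 1.3 ft; q_4 = 1.69 × 2.10 × 1.3 = 4.614 ft³/s
w_5 = (8.3 − 5.3)/2 = 1.5 ft; q_5 = 1.37 × 1.61 × 1.5 = 3.309 ft³/s
w_6 = (9.2 − 6.7)/2 = 1.25 ft; q_6 = 1.22 × 1.27 × 1.25 = 1.937 ft³/s
Stations 1, 7 contribute zero (depth or velocity is 0).
Q = Σ qᵢ = 23.76 ft³/s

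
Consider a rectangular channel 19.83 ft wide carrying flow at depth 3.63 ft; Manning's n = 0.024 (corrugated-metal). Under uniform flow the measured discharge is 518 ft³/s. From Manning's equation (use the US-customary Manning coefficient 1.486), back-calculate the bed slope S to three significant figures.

A = b·y = 19.83 × 3.63 = 71.98 ft²
P = b + 2y = 19.83 + 2×3.63 = 27.09 ft
R = A/P = 71.98/27.09 = 2.657 ft
S = (Q·n / (1.486·A·R^(2/3)))² = (518×0.024 / (1.486×71.98×1.918))² = 0.003670

0.00367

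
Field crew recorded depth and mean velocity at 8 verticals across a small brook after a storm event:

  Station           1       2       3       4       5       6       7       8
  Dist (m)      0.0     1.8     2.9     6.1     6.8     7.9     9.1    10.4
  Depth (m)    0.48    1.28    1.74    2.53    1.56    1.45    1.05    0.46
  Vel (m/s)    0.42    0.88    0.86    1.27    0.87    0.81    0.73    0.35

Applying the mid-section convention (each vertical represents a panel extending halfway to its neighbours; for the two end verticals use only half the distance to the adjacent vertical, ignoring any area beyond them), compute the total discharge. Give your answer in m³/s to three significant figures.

w_1 = (1.8 − 0.0)/2 = 0.9 m; q_1 = 0.42 × 0.48 × 0.9 = 0.1814 m³/s
w_2 = (2.9 − 0.0)/2 = 1.45 m; q_2 = 0.88 × 1.28 × 1.45 = 1.633 m³/s
w_3 = (6.1 − 1.8)/2 = 2.15 m; q_3 = 0.86 × 1.74 × 2.15 = 3.217 m³/s
w_4 = (6.8 − 2.9)/2 = 1.95 m; q_4 = 1.27 × 2.53 × 1.95 = 6.266 m³/s
w_5 = (7.9 − 6.1)/2 = 0.9 m; q_5 = 0.87 × 1.56 × 0.9 = 1.221 m³/s
w_6 = (9.1 − 6.8)/2 = 1.15 m; q_6 = 0.81 × 1.45 × 1.15 = 1.351 m³/s
w_7 = (10.4 − 7.9)/2 = 1.25 m; q_7 = 0.73 × 1.05 × 1.25 = 0.9581 m³/s
w_8 = (10.4 − 9.1)/2 = 0.65 m; q_8 = 0.35 × 0.46 × 0.65 = 0.1047 m³/s
Q = Σ qᵢ = 14.93 m³/s

14.9 m³/s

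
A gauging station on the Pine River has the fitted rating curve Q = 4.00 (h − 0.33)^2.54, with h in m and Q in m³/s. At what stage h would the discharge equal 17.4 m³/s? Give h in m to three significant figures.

2.11 m

h − h₀ = (Q/C)^(1/b) = (17.4/4.00)^(1/2.54) = 1.784 m
h = 0.33 + 1.784 = 2.114 m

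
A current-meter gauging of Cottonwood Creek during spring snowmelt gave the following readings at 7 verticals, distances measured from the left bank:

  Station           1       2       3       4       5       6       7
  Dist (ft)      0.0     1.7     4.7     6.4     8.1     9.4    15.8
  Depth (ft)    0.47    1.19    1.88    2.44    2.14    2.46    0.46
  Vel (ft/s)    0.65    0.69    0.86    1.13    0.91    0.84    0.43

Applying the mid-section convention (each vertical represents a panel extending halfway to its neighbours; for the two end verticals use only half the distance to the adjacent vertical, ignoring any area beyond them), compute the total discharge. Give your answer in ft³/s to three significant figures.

22.2 ft³/s

w_1 = (1.7 − 0.0)/2 = 0.85 ft; q_1 = 0.65 × 0.47 × 0.85 = 0.2597 ft³/s
w_2 = (4.7 − 0.0)/2 = 2.35 ft; q_2 = 0.69 × 1.19 × 2.35 = 1.930 ft³/s
w_3 = (6.4 − 1.7)/2 = 2.35 ft; q_3 = 0.86 × 1.88 × 2.35 = 3.799 ft³/s
w_4 = (8.1 − 4.7)/2 = 1.7 ft; q_4 = 1.13 × 2.44 × 1.7 = 4.687 ft³/s
w_5 = (9.4 − 6.4)/2 = 1.5 ft; q_5 = 0.91 × 2.14 × 1.5 = 2.921 ft³/s
w_6 = (15.8 − 8.1)/2 = 3.85 ft; q_6 = 0.84 × 2.46 × 3.85 = 7.956 ft³/s
w_7 = (15.8 − 9.4)/2 = 3.2 ft; q_7 = 0.43 × 0.46 × 3.2 = 0.6330 ft³/s
Q = Σ qᵢ = 22.19 ft³/s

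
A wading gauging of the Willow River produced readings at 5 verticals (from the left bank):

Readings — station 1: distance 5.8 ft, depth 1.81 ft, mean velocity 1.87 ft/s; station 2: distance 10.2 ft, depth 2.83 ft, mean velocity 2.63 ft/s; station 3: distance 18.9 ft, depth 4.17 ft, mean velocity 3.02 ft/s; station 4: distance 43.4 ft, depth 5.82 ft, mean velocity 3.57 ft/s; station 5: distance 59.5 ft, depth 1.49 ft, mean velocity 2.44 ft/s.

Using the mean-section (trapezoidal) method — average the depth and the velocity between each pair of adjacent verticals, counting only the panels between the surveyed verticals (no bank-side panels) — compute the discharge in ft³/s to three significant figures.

689 ft³/s

Panel 1-2: Δb = 4.4 ft, d̄ = (1.81+2.83)/2 = 2.32, v̄ = (1.87+2.63)/2 = 2.25 → q = 4.4×2.32×2.25 = 22.97 ft³/s
Panel 2-3: Δb = 8.7 ft, d̄ = (2.83+4.17)/2 = 3.5, v̄ = (2.63+3.02)/2 = 2.825 → q = 8.7×3.5×2.825 = 86.02 ft³/s
Panel 3-4: Δb = 24.5 ft, d̄ = (4.17+5.82)/2 = 4.995, v̄ = (3.02+3.57)/2 = 3.295 → q = 24.5×4.995×3.295 = 403.2 ft³/s
Panel 4-5: Δb = 16.1 ft, d̄ = (5.82+1.49)/2 = 3.655, v̄ = (3.57+2.44)/2 = 3.005 → q = 16.1×3.655×3.005 = 176.8 ft³/s
Q = Σ q = 689.1 ft³/s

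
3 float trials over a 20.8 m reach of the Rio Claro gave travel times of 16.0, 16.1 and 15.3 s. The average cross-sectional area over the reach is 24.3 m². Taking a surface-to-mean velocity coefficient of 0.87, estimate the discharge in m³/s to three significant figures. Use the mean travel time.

27.8 m³/s

t̄ = (16.0 + 16.1 + 15.3) / 3 = 15.8 s
v_surface = L / t̄ = 20.8 / 15.8 = 1.316 m/s
v_mean = 0.87 × 1.316 = 1.145 m/s
Q = A × v_mean = 24.3 × 1.145 = 27.83 m³/s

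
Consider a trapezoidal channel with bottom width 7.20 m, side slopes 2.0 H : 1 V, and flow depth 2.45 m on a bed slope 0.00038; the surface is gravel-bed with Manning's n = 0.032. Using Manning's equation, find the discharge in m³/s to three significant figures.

25.0 m³/s

A = (b + z·y)·y = (7.20 + 2.0×2.45)×2.45 = 29.65 m²
P = b + 2y√(1+z²) = 7.20 + 2×2.45×√(1+2.0²) = 18.16 m
R = A/P = 29.65/18.16 = 1.633 m
Q = (1/n)·A·R^(2/3)·S^(1/2) = (1/0.032) × 29.65 × 1.633^(2/3) × 0.00038^(1/2) = 25.04 m³/s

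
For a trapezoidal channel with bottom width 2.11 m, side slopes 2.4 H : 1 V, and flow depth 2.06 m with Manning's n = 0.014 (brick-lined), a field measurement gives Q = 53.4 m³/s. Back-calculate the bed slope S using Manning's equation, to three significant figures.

0.00224

A = (b + z·y)·y = (2.11 + 2.4×2.06)×2.06 = 14.53 m²
P = b + 2y√(1+z²) = 2.11 + 2×2.06×√(1+2.4²) = 12.82 m
R = A/P = 14.53/12.82 = 1.133 m
S = (Q·n / (1·A·R^(2/3)))² = (53.4×0.014 / (1×14.53×1.087))² = 0.002240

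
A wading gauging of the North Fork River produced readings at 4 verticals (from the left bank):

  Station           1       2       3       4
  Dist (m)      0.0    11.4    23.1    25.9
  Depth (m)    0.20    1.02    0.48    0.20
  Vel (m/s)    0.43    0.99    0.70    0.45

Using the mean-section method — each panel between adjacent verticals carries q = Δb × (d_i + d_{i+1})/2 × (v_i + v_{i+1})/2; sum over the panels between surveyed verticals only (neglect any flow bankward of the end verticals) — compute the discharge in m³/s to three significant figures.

12.9 m³/s

Panel 1-2: Δb = 11.4 m, d̄ = (0.20+1.02)/2 = 0.61, v̄ = (0.43+0.99)/2 = 0.71 → q = 11.4×0.61×0.71 = 4.937 m³/s
Panel 2-3: Δb = 11.7 m, d̄ = (1.02+0.48)/2 = 0.75, v̄ = (0.99+0.70)/2 = 0.845 → q = 11.7×0.75×0.845 = 7.415 m³/s
Panel 3-4: Δb = 2.8 m, d̄ = (0.48+0.20)/2 = 0.34, v̄ = (0.70+0.45)/2 = 0.575 → q = 2.8×0.34×0.575 = 0.5474 m³/s
Q = Σ q = 12.90 m³/s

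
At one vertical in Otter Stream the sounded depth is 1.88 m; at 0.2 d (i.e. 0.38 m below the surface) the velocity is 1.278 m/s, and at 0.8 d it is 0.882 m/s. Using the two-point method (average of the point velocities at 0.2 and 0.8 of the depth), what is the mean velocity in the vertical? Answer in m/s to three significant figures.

1.08 m/s

v̄ = (1.278 + 0.882) / 2 = 1.080 m/s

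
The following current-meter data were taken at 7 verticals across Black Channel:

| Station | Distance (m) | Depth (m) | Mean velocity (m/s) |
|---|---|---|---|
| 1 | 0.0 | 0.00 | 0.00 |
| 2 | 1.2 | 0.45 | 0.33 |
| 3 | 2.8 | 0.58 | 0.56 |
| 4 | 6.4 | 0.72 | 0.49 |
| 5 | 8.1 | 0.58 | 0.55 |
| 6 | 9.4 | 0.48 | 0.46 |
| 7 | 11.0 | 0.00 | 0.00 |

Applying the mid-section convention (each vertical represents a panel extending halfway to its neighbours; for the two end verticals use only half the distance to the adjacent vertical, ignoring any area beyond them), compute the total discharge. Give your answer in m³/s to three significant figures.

w_2 = (2.8 − 0.0)/2 = 1.4 m; q_2 = 0.33 × 0.45 × 1.4 = 0.2079 m³/s
w_3 = (6.4 − 1.2)/2 = 2.6 m; q_3 = 0.56 × 0.58 × 2.6 = 0.8445 m³/s
w_4 = (8.1 − 2.8)/2 = 2.65 m; q_4 = 0.49 × 0.72 × 2.65 = 0.9349 m³/s
w_5 = (9.4 − 6.4)/2 = 1.5 m; q_5 = 0.55 × 0.58 × 1.5 = 0.4785 m³/s
w_6 = (11.0 − 8.1)/2 = 1.45 m; q_6 = 0.46 × 0.48 × 1.45 = 0.3202 m³/s
Stations 1, 7 contribute zero (depth or velocity is 0).
Q = Σ qᵢ = 2.786 m³/s

2.79 m³/s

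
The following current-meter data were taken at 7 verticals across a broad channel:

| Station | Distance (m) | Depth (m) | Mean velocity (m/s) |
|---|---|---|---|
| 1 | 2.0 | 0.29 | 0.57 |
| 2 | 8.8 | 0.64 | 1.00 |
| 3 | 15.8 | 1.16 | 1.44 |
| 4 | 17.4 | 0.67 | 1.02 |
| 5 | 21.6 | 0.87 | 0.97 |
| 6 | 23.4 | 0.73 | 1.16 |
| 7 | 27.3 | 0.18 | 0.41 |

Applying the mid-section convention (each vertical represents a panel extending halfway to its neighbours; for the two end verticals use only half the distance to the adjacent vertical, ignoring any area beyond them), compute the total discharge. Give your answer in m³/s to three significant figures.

19.2 m³/s

w_1 = (8.8 − 2.0)/2 = 3.4 m; q_1 = 0.57 × 0.29 × 3.4 = 0.5620 m³/s
w_2 = (15.8 − 2.0)/2 = 6.9 m; q_2 = 1.00 × 0.64 × 6.9 = 4.416 m³/s
w_3 = (17.4 − 8.8)/2 = 4.3 m; q_3 = 1.44 × 1.16 × 4.3 = 7.183 m³/s
w_4 = (21.6 − 15.8)/2 = 2.9 m; q_4 = 1.02 × 0.67 × 2.9 = 1.982 m³/s
w_5 = (23.4 − 17.4)/2 = 3 m; q_5 = 0.97 × 0.87 × 3 = 2.532 m³/s
w_6 = (27.3 − 21.6)/2 = 2.85 m; q_6 = 1.16 × 0.73 × 2.85 = 2.413 m³/s
w_7 = (27.3 − 23.4)/2 = 1.95 m; q_7 = 0.41 × 0.18 × 1.95 = 0.1439 m³/s
Q = Σ qᵢ = 19.23 m³/s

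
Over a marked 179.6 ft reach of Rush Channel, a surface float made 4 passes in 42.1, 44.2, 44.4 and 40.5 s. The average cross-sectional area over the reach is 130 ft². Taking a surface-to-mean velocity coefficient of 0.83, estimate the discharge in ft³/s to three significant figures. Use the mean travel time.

t̄ = (42.1 + 44.2 + 44.4 + 40.5) / 4 = 42.8 s
v_surface = L / t̄ = 179.6 / 42.8 = 4.196 ft/s
v_mean = 0.83 × 4.196 = 3.483 ft/s
Q = A × v_mean = 130 × 3.483 = 452.8 ft³/s

453 ft³/s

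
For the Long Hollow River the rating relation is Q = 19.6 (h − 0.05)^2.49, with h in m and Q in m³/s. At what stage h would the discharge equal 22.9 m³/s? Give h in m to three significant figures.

1.11 m

h − h₀ = (Q/C)^(1/b) = (22.9/19.6)^(1/2.49) = 1.064 m
h = 0.05 + 1.064 = 1.114 m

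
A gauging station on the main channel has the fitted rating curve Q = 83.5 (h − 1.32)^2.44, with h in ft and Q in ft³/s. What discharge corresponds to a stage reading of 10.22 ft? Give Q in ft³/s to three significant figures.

17300 ft³/s

Q = 83.5 × (10.22 − 1.32)^2.44 = 83.5 × 8.9^2.44 = 17310 ft³/s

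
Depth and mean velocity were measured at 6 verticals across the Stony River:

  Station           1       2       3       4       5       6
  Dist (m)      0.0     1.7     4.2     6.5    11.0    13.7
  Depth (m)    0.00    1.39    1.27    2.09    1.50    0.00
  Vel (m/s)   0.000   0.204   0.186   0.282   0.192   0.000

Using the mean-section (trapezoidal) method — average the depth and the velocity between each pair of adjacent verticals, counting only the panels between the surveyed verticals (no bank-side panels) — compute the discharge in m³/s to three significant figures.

3.78 m³/s

Panel 1-2: Δb = 1.7 m, d̄ = (0.00+1.39)/2 = 0.695, v̄ = (0.000+0.204)/2 = 0.102 → q = 1.7×0.695×0.102 = 0.1205 m³/s
Panel 2-3: Δb = 2.5 m, d̄ = (1.39+1.27)/2 = 1.33, v̄ = (0.204+0.186)/2 = 0.195 → q = 2.5×1.33×0.195 = 0.6484 m³/s
Panel 3-4: Δb = 2.3 m, d̄ = (1.27+2.09)/2 = 1.68, v̄ = (0.186+0.282)/2 = 0.234 → q = 2.3×1.68×0.234 = 0.9042 m³/s
Panel 4-5: Δb = 4.5 m, d̄ = (2.09+1.50)/2 = 1.795, v̄ = (0.282+0.192)/2 = 0.237 → q = 4.5×1.795×0.237 = 1.914 m³/s
Panel 5-6: Δb = 2.7 m, d̄ = (1.50+0.00)/2 = 0.75, v̄ = (0.192+0.000)/2 = 0.096 → q = 2.7×0.75×0.096 = 0.1944 m³/s
Q = Σ q = 3.782 m³/s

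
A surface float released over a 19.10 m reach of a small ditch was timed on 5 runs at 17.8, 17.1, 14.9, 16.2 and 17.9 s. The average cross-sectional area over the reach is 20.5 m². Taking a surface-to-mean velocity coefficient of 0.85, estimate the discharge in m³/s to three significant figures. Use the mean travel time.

t̄ = (17.8 + 17.1 + 14.9 + 16.2 + 17.9) / 5 = 16.78 s
v_surface = L / t̄ = 19.10 / 16.78 = 1.138 m/s
v_mean = 0.85 × 1.138 = 0.9675 m/s
Q = A × v_mean = 20.5 × 0.9675 = 19.83 m³/s

19.8 m³/s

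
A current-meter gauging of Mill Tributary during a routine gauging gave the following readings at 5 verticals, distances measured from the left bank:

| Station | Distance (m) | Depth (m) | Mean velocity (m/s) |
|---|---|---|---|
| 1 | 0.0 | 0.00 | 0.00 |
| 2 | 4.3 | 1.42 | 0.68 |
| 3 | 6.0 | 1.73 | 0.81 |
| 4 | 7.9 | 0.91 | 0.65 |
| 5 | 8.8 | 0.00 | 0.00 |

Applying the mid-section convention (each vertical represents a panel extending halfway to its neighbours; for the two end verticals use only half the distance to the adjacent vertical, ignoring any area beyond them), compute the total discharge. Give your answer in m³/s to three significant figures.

6.25 m³/s

w_2 = (6.0 − 0.0)/2 = 3 m; q_2 = 0.68 × 1.42 × 3 = 2.897 m³/s
w_3 = (7.9 − 4.3)/2 = 1.8 m; q_3 = 0.81 × 1.73 × 1.8 = 2.522 m³/s
w_4 = (8.8 − 6.0)/2 = 1.4 m; q_4 = 0.65 × 0.91 × 1.4 = 0.8281 m³/s
Stations 1, 5 contribute zero (depth or velocity is 0).
Q = Σ qᵢ = 6.247 m³/s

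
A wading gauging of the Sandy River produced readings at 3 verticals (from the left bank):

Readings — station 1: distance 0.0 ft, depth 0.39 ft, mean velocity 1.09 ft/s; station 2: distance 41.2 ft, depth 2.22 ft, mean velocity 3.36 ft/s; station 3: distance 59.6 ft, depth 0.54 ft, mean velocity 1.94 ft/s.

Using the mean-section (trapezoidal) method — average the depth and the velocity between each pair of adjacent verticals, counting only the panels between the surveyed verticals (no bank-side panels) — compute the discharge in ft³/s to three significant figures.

187 ft³/s

Panel 1-2: Δb = 41.2 ft, d̄ = (0.39+2.22)/2 = 1.305, v̄ = (1.09+3.36)/2 = 2.225 → q = 41.2×1.305×2.225 = 119.6 ft³/s
Panel 2-3: Δb = 18.4 ft, d̄ = (2.22+0.54)/2 = 1.38, v̄ = (3.36+1.94)/2 = 2.65 → q = 18.4×1.38×2.65 = 67.29 ft³/s
Q = Σ q = 186.9 ft³/s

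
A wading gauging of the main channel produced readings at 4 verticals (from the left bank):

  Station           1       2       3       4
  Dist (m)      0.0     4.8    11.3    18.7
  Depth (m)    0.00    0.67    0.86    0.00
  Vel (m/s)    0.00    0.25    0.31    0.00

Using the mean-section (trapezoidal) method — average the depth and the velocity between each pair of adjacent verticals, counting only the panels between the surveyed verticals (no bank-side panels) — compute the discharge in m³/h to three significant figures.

7510 m³/h

Panel 1-2: Δb = 4.8 m, d̄ = (0.00+0.67)/2 = 0.335, v̄ = (0.00+0.25)/2 = 0.125 → q = 4.8×0.335×0.125 = 0.2010 m³/s
Panel 2-3: Δb = 6.5 m, d̄ = (0.67+0.86)/2 = 0.765, v̄ = (0.25+0.31)/2 = 0.28 → q = 6.5×0.765×0.28 = 1.392 m³/s
Panel 3-4: Δb = 7.4 m, d̄ = (0.86+0.00)/2 = 0.43, v̄ = (0.31+0.00)/2 = 0.155 → q = 7.4×0.43×0.155 = 0.4932 m³/s
Q = Σ q = 2.087 m³/s
= 2.087 × 3600 = 7511 m³/h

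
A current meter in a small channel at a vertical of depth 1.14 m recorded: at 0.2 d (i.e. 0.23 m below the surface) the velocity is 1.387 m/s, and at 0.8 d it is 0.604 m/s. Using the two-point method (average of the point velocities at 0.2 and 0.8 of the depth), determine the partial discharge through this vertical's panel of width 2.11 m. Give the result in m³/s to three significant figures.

2.39 m³/s

v̄ = (1.387 + 0.604) / 2 = 0.9955 m/s
q = v̄ × d × w = 0.9955 × 1.14 × 2.11 = 2.395 m³/s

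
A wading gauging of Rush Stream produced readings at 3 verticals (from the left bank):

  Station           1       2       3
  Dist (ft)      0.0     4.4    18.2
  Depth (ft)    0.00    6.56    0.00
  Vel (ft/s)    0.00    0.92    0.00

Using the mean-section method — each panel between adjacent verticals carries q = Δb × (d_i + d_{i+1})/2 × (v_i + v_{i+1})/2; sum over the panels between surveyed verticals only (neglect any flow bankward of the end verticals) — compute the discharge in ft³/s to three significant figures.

27.5 ft³/s

Panel 1-2: Δb = 4.4 ft, d̄ = (0.00+6.56)/2 = 3.28, v̄ = (0.00+0.92)/2 = 0.46 → q = 4.4×3.28×0.46 = 6.639 ft³/s
Panel 2-3: Δb = 13.8 ft, d̄ = (6.56+0.00)/2 = 3.28, v̄ = (0.92+0.00)/2 = 0.46 → q = 13.8×3.28×0.46 = 20.82 ft³/s
Q = Σ q = 27.46 ft³/s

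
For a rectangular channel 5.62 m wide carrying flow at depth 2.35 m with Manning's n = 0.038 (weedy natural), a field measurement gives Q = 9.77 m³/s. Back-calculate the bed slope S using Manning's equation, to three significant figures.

0.000569

A = b·y = 5.62 × 2.35 = 13.21 m²
P = b + 2y = 5.62 + 2×2.35 = 10.32 m
R = A/P = 13.21/10.32 = 1.280 m
S = (Q·n / (1·A·R^(2/3)))² = (9.77×0.038 / (1×13.21×1.179))² = 0.0005687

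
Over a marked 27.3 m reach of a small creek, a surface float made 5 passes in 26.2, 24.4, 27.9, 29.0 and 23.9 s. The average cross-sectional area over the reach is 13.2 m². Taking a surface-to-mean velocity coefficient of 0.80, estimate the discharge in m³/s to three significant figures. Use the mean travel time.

t̄ = (26.2 + 24.4 + 27.9 + 29.0 + 23.9) / 5 = 26.28 s
v_surface = L / t̄ = 27.3 / 26.28 = 1.039 m/s
v_mean = 0.80 × 1.039 = 0.8311 m/s
Q = A × v_mean = 13.2 × 0.8311 = 10.97 m³/s

11.0 m³/s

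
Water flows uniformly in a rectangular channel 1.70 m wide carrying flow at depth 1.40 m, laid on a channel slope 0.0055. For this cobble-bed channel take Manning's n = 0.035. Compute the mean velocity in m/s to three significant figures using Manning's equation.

1.39 m/s

A = b·y = 1.70 × 1.40 = 2.380 m²
P = b + 2y = 1.70 + 2×1.40 = 4.500 m
R = A/P = 2.380/4.500 = 0.5289 m
Q = (1/n)·A·R^(2/3)·S^(1/2) = (1/0.035) × 2.380 × 0.5289^(2/3) × 0.0055^(1/2) = 3.298 m³/s
V = Q/A = 3.298/2.380 = 1.386 m/s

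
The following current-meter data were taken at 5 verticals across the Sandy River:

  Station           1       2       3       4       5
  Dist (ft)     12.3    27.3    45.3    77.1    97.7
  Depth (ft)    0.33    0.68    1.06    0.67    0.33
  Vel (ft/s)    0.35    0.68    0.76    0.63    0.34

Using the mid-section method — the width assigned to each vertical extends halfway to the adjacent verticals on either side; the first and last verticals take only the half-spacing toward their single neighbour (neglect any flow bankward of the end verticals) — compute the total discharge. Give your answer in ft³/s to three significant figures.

40.8 ft³/s

w_1 = (27.3 − 12.3)/2 = 7.5 ft; q_1 = 0.35 × 0.33 × 7.5 = 0.8663 ft³/s
w_2 = (45.3 − 12.3)/2 = 16.5 ft; q_2 = 0.68 × 0.68 × 16.5 = 7.630 ft³/s
w_3 = (77.1 − 27.3)/2 = 24.9 ft; q_3 = 0.76 × 1.06 × 24.9 = 20.06 ft³/s
w_4 = (97.7 − 45.3)/2 = 26.2 ft; q_4 = 0.63 × 0.67 × 26.2 = 11.06 ft³/s
w_5 = (97.7 − 77.1)/2 = 10.3 ft; q_5 = 0.34 × 0.33 × 10.3 = 1.156 ft³/s
Q = Σ qᵢ = 40.77 ft³/s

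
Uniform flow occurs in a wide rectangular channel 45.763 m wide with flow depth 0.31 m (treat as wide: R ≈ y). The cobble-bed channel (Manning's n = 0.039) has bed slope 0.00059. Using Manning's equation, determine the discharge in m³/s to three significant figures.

4.05 m³/s

A = b·y = 45.763 × 0.31 = 14.19 m²
Wide channel: R ≈ y = 0.31 m
Q = (1/n)·A·R^(2/3)·S^(1/2) = (1/0.039) × 14.19 × 0.3100^(2/3) × 0.00059^(1/2) = 4.047 m³/s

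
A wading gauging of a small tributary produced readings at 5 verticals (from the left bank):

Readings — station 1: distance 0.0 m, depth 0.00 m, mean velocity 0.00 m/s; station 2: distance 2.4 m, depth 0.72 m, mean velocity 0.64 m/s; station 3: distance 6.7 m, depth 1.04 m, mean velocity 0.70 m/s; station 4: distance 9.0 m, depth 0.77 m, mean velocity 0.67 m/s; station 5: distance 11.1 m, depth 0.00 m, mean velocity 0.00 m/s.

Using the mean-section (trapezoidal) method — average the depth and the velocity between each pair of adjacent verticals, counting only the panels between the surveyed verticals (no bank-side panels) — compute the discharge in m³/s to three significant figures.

4.51 m³/s

Panel 1-2: Δb = 2.4 m, d̄ = (0.00+0.72)/2 = 0.36, v̄ = (0.00+0.64)/2 = 0.32 → q = 2.4×0.36×0.32 = 0.2765 m³/s
Panel 2-3: Δb = 4.3 m, d̄ = (0.72+1.04)/2 = 0.88, v̄ = (0.64+0.70)/2 = 0.67 → q = 4.3×0.88×0.67 = 2.535 m³/s
Panel 3-4: Δb = 2.3 m, d̄ = (1.04+0.77)/2 = 0.905, v̄ = (0.70+0.67)/2 = 0.685 → q = 2.3×0.905×0.685 = 1.426 m³/s
Panel 4-5: Δb = 2.1 m, d̄ = (0.77+0.00)/2 = 0.385, v̄ = (0.67+0.00)/2 = 0.335 → q = 2.1×0.385×0.335 = 0.2708 m³/s
Q = Σ q = 4.508 m³/s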